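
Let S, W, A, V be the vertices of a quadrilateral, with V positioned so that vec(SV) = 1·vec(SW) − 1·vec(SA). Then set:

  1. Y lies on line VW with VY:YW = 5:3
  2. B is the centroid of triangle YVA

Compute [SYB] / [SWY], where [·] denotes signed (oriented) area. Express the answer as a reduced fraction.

[SYB]:[SWY] = -1/3

Set S = (0, 0), W = (1, 0), A = (0, 1), V = (1, -1); any affine frame gives the same invariant.
1. Y lies on line VW with VY:YW = 5:3 ⇒ Y = (1, -3/8)
2. B is the centroid of triangle YVA ⇒ B = (2/3, -1/8)
2·[SYB] = 1/8, 2·[SWY] = -3/8
[SYB]:[SWY] = 1/8:-3/8 = -1/3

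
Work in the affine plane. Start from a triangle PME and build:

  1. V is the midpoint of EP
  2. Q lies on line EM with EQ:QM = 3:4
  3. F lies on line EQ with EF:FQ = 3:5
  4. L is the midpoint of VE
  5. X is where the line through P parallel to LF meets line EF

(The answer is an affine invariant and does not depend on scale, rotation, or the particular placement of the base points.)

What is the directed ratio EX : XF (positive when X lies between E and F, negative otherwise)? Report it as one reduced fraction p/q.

EX:XF = -4/3

Work in coordinates with P = (0, 0), M = (1, 0), E = (0, 1).
1. V is the midpoint of EP ⇒ V = (0, 1/2)
2. Q lies on line EM with EQ:QM = 3:4 ⇒ Q = (3/7, 4/7)
3. F lies on line EQ with EF:FQ = 3:5 ⇒ F = (9/56, 47/56)
4. L is the midpoint of VE ⇒ L = (0, 3/4)
5. X is where the line through P parallel to LF meets line EF ⇒ X = (9/14, 5/14)
X = E + t·(F−E) with t = 4, so EX:XF = t:(1−t) = 4:-3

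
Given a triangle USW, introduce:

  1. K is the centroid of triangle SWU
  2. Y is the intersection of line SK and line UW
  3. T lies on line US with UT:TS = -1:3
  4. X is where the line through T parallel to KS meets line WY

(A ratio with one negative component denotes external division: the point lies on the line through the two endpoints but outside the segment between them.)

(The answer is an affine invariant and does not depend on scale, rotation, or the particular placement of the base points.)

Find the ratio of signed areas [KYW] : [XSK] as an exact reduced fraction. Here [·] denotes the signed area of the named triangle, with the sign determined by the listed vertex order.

[KYW]:[XSK] = -1/3

Assign U = (0, 0), S = (1, 0), W = (0, 1) — the answer is frame-independent, so this choice is without loss of generality.
1. K is the centroid of triangle SWU ⇒ K = (1/3, 1/3)
2. Y is the intersection of line SK and line UW ⇒ Y = (0, 1/2)
3. T lies on line US with UT:TS = -1:3 ⇒ T = (-1/2, 0)
4. X is where the line through T parallel to KS meets line WY ⇒ X = (0, -1/4)
2·[KYW] = -1/6, 2·[XSK] = 1/2
[KYW]:[XSK] = -1/6:1/2 = -1/3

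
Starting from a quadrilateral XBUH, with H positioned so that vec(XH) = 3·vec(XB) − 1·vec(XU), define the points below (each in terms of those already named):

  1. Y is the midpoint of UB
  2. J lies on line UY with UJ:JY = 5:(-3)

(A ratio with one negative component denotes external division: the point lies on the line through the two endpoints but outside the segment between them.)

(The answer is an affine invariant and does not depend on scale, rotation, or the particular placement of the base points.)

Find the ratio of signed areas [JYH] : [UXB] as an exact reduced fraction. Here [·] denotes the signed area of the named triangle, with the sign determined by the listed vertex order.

Work in coordinates with X = (0, 0), B = (1, 0), U = (0, 1), H = (3, -1).
1. Y is the midpoint of UB ⇒ Y = (1/2, 1/2)
2. J lies on line UY with UJ:JY = 5:(-3) ⇒ J = (5/4, -1/4)
2·[JYH] = -3/4, 2·[UXB] = 1
[JYH]:[UXB] = -3/4:1 = -3/4

[JYH]:[UXB] = -3/4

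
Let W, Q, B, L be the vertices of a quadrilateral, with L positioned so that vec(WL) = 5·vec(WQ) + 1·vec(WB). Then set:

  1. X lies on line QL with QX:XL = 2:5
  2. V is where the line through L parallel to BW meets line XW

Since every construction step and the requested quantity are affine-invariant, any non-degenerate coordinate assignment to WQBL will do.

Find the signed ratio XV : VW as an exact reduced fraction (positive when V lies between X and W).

XV:VW = -4/7

Choose coordinates W = (0, 0), Q = (1, 0), B = (0, 1), L = (5, 1).
1. X lies on line QL with QX:XL = 2:5 ⇒ X = (15/7, 2/7)
2. V is where the line through L parallel to BW meets line XW ⇒ V = (5, 2/3)
V = X + t·(W−X) with t = -4/3, so XV:VW = t:(1−t) = -4/3:7/3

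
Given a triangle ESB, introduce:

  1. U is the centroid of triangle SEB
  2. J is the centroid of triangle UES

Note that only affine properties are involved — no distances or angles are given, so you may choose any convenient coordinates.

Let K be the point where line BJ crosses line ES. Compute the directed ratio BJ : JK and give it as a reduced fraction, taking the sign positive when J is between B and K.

Assign E = (0, 0), S = (1, 0), B = (0, 1) — the answer is frame-independent, so this choice is without loss of generality.
1. U is the centroid of triangle SEB ⇒ U = (1/3, 1/3)
2. J is the centroid of triangle UES ⇒ J = (4/9, 1/9)
line BJ meets ES at K = (1/2, 0)
J = B + t·(K−B) with t = 8/9, so BJ:JK = 8/9:1/9

BJ:JK = 8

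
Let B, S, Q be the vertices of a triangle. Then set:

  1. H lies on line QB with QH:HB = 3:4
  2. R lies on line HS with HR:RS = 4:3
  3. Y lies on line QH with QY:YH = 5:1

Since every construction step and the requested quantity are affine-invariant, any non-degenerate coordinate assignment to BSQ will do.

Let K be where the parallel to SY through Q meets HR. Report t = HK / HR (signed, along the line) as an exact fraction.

t = 21/2

Choose coordinates B = (0, 0), S = (1, 0), Q = (0, 1).
1. H lies on line QB with QH:HB = 3:4 ⇒ H = (0, 4/7)
2. R lies on line HS with HR:RS = 4:3 ⇒ R = (4/7, 12/49)
3. Y lies on line QH with QY:YH = 5:1 ⇒ Y = (0, 9/14)
through Q parallel to SY: direction (-1, 9/14); meets HR at K = (6, -20/7)
K = H + t·(R−H) with t = 21/2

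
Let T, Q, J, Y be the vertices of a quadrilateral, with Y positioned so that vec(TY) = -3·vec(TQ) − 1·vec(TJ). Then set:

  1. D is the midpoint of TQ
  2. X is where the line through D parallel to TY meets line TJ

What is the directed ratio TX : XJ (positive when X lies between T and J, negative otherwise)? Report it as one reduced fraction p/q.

TX:XJ = -1/7

Work in coordinates with T = (0, 0), Q = (1, 0), J = (0, 1), Y = (-3, -1).
1. D is the midpoint of TQ ⇒ D = (1/2, 0)
2. X is where the line through D parallel to TY meets line TJ ⇒ X = (0, -1/6)
X = T + t·(J−T) with t = -1/6, so TX:XJ = t:(1−t) = -1/6:7/6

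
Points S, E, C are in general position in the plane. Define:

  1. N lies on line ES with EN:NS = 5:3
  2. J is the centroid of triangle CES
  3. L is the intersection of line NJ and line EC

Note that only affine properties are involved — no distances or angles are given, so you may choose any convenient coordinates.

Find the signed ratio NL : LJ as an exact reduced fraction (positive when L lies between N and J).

Choose coordinates S = (0, 0), E = (1, 0), C = (0, 1).
1. N lies on line ES with EN:NS = 5:3 ⇒ N = (3/8, 0)
2. J is the centroid of triangle CES ⇒ J = (1/3, 1/3)
3. L is the intersection of line NJ and line EC ⇒ L = (2/7, 5/7)
L = N + t·(J−N) with t = 15/7, so NL:LJ = t:(1−t) = 15/7:-8/7

NL:LJ = -15/8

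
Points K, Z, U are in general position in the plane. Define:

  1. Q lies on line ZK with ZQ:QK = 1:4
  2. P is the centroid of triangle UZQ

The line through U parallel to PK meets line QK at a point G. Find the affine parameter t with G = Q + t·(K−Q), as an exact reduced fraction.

t = 13/4

Work in coordinates with K = (0, 0), Z = (1, 0), U = (0, 1).
1. Q lies on line ZK with ZQ:QK = 1:4 ⇒ Q = (4/5, 0)
2. P is the centroid of triangle UZQ ⇒ P = (3/5, 1/3)
through U parallel to PK: direction (-3/5, -1/3); meets QK at G = (-9/5, 0)
G = Q + t·(K−Q) with t = 13/4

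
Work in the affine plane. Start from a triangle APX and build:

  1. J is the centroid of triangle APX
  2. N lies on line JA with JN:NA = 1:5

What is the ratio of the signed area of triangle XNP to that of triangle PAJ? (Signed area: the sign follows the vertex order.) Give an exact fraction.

Assign A = (0, 0), P = (1, 0), X = (0, 1) — the answer is frame-independent, so this choice is without loss of generality.
1. J is the centroid of triangle APX ⇒ J = (1/3, 1/3)
2. N lies on line JA with JN:NA = 1:5 ⇒ N = (5/18, 5/18)
2·[XNP] = 4/9, 2·[PAJ] = -1/3
[XNP]:[PAJ] = 4/9:-1/3 = -4/3

[XNP]:[PAJ] = -4/3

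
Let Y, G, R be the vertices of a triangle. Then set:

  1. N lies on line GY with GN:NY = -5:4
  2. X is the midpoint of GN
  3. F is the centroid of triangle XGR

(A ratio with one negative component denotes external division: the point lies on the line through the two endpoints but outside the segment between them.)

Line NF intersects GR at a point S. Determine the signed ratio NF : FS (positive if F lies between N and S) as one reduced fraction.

NF:FS = 5

Choose coordinates Y = (0, 0), G = (1, 0), R = (0, 1).
1. N lies on line GY with GN:NY = -5:4 ⇒ N = (-4, 0)
2. X is the midpoint of GN ⇒ X = (-3/2, 0)
3. F is the centroid of triangle XGR ⇒ F = (-1/6, 1/3)
line NF meets GR at S = (3/5, 2/5)
F = N + t·(S−N) with t = 5/6, so NF:FS = 5/6:1/6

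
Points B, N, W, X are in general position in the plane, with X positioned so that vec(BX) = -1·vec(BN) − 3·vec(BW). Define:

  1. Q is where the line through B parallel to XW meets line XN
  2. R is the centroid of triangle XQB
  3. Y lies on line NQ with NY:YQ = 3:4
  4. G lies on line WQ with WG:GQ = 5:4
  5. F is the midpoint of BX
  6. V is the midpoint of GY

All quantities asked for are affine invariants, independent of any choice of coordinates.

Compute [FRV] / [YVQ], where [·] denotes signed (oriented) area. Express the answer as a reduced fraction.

Assign B = (0, 0), N = (1, 0), W = (0, 1), X = (-1, -3) — the answer is frame-independent, so this choice is without loss of generality.
1. Q is where the line through B parallel to XW meets line XN ⇒ Q = (-3/5, -12/5)
2. R is the centroid of triangle XQB ⇒ R = (-8/15, -9/5)
3. Y lies on line NQ with NY:YQ = 3:4 ⇒ Y = (11/35, -36/35)
4. G lies on line WQ with WG:GQ = 5:4 ⇒ G = (-1/3, -8/9)
5. F is the midpoint of BX ⇒ F = (-1/2, -3/2)
6. V is the midpoint of GY ⇒ V = (-1/105, -302/315)
2·[FRV] = 122/945, 2·[YVQ] = 32/63
[FRV]:[YVQ] = 122/945:32/63 = 61/240

[FRV]:[YVQ] = 61/240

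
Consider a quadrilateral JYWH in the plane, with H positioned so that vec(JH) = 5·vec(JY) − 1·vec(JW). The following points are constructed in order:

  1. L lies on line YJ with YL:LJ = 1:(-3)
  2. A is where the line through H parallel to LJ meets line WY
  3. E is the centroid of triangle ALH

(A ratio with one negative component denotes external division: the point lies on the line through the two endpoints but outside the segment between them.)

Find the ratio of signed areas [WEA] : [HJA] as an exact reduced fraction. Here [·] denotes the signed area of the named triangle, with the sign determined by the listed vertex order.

Choose coordinates J = (0, 0), Y = (1, 0), W = (0, 1), H = (5, -1).
1. L lies on line YJ with YL:LJ = 1:(-3) ⇒ L = (3/2, 0)
2. A is where the line through H parallel to LJ meets line WY ⇒ A = (2, -1)
3. E is the centroid of triangle ALH ⇒ E = (17/6, -2/3)
2·[WEA] = -7/3, 2·[HJA] = 3
[WEA]:[HJA] = -7/3:3 = -7/9

[WEA]:[HJA] = -7/9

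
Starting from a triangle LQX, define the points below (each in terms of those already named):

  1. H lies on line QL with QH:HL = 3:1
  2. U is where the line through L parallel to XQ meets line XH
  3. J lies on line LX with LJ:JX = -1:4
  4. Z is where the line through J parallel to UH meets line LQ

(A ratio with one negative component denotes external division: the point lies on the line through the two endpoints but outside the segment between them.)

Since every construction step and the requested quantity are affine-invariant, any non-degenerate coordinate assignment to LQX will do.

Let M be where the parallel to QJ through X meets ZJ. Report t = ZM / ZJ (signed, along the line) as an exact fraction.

Set L = (0, 0), Q = (1, 0), X = (0, 1); any affine frame gives the same invariant.
1. H lies on line QL with QH:HL = 3:1 ⇒ H = (1/4, 0)
2. U is where the line through L parallel to XQ meets line XH ⇒ U = (1/3, -1/3)
3. J lies on line LX with LJ:JX = -1:4 ⇒ J = (0, -1/3)
4. Z is where the line through J parallel to UH meets line LQ ⇒ Z = (-1/12, 0)
through X parallel to QJ: direction (-1, -1/3); meets ZJ at M = (-4/13, 35/39)
M = Z + t·(J−Z) with t = -35/13

t = -35/13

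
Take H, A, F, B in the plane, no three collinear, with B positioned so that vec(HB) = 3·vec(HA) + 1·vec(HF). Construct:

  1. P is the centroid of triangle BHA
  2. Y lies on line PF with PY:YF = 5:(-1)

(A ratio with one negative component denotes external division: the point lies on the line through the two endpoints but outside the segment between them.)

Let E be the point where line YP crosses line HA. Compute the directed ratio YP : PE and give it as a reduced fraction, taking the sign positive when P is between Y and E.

YP:PE = 5/2

Set H = (0, 0), A = (1, 0), F = (0, 1), B = (3, 1); any affine frame gives the same invariant.
1. P is the centroid of triangle BHA ⇒ P = (4/3, 1/3)
2. Y lies on line PF with PY:YF = 5:(-1) ⇒ Y = (-1/3, 7/6)
line YP meets HA at E = (2, 0)
P = Y + t·(E−Y) with t = 5/7, so YP:PE = 5/7:2/7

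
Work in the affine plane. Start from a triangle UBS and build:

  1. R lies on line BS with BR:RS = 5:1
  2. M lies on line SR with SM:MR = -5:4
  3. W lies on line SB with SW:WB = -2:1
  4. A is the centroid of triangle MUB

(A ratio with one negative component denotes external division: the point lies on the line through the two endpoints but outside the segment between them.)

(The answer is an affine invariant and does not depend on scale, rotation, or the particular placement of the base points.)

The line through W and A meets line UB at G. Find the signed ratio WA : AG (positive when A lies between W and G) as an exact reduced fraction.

WA:AG = -19

Choose coordinates U = (0, 0), B = (1, 0), S = (0, 1).
1. R lies on line BS with BR:RS = 5:1 ⇒ R = (1/6, 5/6)
2. M lies on line SR with SM:MR = -5:4 ⇒ M = (5/6, 1/6)
3. W lies on line SB with SW:WB = -2:1 ⇒ W = (2, -1)
4. A is the centroid of triangle MUB ⇒ A = (11/18, 1/18)
line WA meets UB at G = (13/19, 0)
A = W + t·(G−W) with t = 19/18, so WA:AG = 19/18:-1/18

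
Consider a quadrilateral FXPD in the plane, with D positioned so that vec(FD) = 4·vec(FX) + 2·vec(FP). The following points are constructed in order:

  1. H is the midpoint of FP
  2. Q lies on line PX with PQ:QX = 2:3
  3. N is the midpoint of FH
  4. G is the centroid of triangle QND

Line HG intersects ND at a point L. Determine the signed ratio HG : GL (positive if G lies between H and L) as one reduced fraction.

Choose coordinates F = (0, 0), X = (1, 0), P = (0, 1), D = (4, 2).
1. H is the midpoint of FP ⇒ H = (0, 1/2)
2. Q lies on line PX with PQ:QX = 2:3 ⇒ Q = (2/5, 3/5)
3. N is the midpoint of FH ⇒ N = (0, 1/4)
4. G is the centroid of triangle QND ⇒ G = (22/15, 19/20)
line HG meets ND at L = (44/23, 25/23)
G = H + t·(L−H) with t = 23/30, so HG:GL = 23/30:7/30

HG:GL = 23/7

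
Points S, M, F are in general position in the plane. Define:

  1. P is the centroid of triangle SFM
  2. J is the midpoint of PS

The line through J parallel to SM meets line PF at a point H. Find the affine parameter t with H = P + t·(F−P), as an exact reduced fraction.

Choose coordinates S = (0, 0), M = (1, 0), F = (0, 1).
1. P is the centroid of triangle SFM ⇒ P = (1/3, 1/3)
2. J is the midpoint of PS ⇒ J = (1/6, 1/6)
through J parallel to SM: direction (1, 0); meets PF at H = (5/12, 1/6)
H = P + t·(F−P) with t = -1/4

t = -1/4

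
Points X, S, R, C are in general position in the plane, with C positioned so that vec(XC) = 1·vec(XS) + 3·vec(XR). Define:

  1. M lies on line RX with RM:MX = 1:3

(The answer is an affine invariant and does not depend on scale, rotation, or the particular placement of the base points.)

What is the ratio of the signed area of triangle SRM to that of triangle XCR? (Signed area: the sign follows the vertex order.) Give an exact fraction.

Set X = (0, 0), S = (1, 0), R = (0, 1), C = (1, 3); any affine frame gives the same invariant.
1. M lies on line RX with RM:MX = 1:3 ⇒ M = (0, 3/4)
2·[SRM] = 1/4, 2·[XCR] = 1
[SRM]:[XCR] = 1/4:1 = 1/4

[SRM]:[XCR] = 1/4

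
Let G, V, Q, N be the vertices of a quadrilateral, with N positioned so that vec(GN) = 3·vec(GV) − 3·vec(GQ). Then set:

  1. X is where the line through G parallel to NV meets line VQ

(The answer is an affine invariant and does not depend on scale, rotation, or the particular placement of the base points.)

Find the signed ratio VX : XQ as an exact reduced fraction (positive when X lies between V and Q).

Set G = (0, 0), V = (1, 0), Q = (0, 1), N = (3, -3); any affine frame gives the same invariant.
1. X is where the line through G parallel to NV meets line VQ ⇒ X = (-2, 3)
X = V + t·(Q−V) with t = 3, so VX:XQ = t:(1−t) = 3:-2

VX:XQ = -3/2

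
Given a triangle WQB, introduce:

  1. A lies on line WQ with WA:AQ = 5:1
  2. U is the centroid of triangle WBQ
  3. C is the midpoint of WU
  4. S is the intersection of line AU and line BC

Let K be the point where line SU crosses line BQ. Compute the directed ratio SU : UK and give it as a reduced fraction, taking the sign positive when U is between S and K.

Work in coordinates with W = (0, 0), Q = (1, 0), B = (0, 1).
1. A lies on line WQ with WA:AQ = 5:1 ⇒ A = (5/6, 0)
2. U is the centroid of triangle WBQ ⇒ U = (1/3, 1/3)
3. C is the midpoint of WU ⇒ C = (1/6, 1/6)
4. S is the intersection of line AU and line BC ⇒ S = (4/39, 19/39)
line SU meets BQ at K = (4/3, -1/3)
U = S + t·(K−S) with t = 3/16, so SU:UK = 3/16:13/16

SU:UK = 3/13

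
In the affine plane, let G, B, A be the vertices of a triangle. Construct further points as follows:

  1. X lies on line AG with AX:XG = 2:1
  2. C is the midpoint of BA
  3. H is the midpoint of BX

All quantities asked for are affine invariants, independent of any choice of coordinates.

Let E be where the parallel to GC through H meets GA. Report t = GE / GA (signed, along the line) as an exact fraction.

t = -1/3

Assign G = (0, 0), B = (1, 0), A = (0, 1) — the answer is frame-independent, so this choice is without loss of generality.
1. X lies on line AG with AX:XG = 2:1 ⇒ X = (0, 1/3)
2. C is the midpoint of BA ⇒ C = (1/2, 1/2)
3. H is the midpoint of BX ⇒ H = (1/2, 1/6)
through H parallel to GC: direction (1/2, 1/2); meets GA at E = (0, -1/3)
E = G + t·(A−G) with t = -1/3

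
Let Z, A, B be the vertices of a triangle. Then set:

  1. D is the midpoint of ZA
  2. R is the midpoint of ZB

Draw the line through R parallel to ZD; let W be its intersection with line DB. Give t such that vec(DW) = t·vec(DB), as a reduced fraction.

t = 1/2

Set Z = (0, 0), A = (1, 0), B = (0, 1); any affine frame gives the same invariant.
1. D is the midpoint of ZA ⇒ D = (1/2, 0)
2. R is the midpoint of ZB ⇒ R = (0, 1/2)
through R parallel to ZD: direction (1/2, 0); meets DB at W = (1/4, 1/2)
W = D + t·(B−D) with t = 1/2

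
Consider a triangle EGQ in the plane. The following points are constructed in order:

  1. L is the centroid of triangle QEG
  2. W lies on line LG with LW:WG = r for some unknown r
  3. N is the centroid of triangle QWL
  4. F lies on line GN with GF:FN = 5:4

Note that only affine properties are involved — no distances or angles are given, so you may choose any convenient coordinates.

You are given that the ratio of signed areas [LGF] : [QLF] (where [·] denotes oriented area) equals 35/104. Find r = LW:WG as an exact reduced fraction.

r = 4/3

Work in coordinates with E = (0, 0), G = (1, 0), Q = (0, 1).
1. L is the centroid of triangle QEG ⇒ L = (1/3, 1/3)
2. With LW:WG = r, write λ = r/(r+1) so W = L + λ·(G−L); W is affine-linear in λ
3. N is the centroid of triangle QWL ⇒ N is an affine combination of earlier points and hence also affine-linear in λ
4. F lies on line GN with GF:FN = 5:4 ⇒ F is an affine combination of earlier points and hence also affine-linear in λ
Every point depending on W is an affine combination of W and λ-independent points, so each such coordinate is linear in λ; the λ² term in each signed area is a multiple of (G−L)×(G−L) = 0, so 2·[LGF] and 2·[QLF] are each linear in λ. Evaluating at λ=0 and λ=1:
  2·[LGF] = 5/81,   2·[QLF] = 5/81·λ + 4/27
So [LGF]:[QLF] = (5/81) / (5/81·λ + 4/27). Setting this equal to 35/104:
  5/81 = 35/104·(5/81·λ + 4/27)  ⇒  λ = 4/7
Then r = λ/(1−λ) = (4/7)/(3/7) = 4/3. Check: with r = 4/3, W = (5/7, 1/7) and [LGF]:[QLF] = 35/104 as required.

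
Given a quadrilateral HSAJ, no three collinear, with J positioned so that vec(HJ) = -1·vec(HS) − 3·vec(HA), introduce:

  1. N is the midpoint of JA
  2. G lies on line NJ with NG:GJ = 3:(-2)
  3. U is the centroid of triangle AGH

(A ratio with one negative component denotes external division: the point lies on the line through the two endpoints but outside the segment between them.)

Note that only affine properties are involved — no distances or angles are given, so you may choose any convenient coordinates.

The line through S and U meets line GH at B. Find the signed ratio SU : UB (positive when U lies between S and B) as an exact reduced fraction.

Set H = (0, 0), S = (1, 0), A = (0, 1), J = (-1, -3); any affine frame gives the same invariant.
1. N is the midpoint of JA ⇒ N = (-1/2, -1)
2. G lies on line NJ with NG:GJ = 3:(-2) ⇒ G = (-2, -7)
3. U is the centroid of triangle AGH ⇒ U = (-2/3, -2)
line SU meets GH at B = (-12/23, -42/23)
U = S + t·(B−S) with t = 23/21, so SU:UB = 23/21:-2/21

SU:UB = -23/2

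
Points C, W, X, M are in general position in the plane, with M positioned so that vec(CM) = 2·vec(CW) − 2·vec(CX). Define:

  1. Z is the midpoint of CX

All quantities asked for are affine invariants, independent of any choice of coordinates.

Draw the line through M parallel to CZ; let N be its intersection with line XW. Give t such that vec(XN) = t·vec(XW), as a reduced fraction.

t = 2

Work in coordinates with C = (0, 0), W = (1, 0), X = (0, 1), M = (2, -2).
1. Z is the midpoint of CX ⇒ Z = (0, 1/2)
through M parallel to CZ: direction (0, 1/2); meets XW at N = (2, -1)
N = X + t·(W−X) with t = 2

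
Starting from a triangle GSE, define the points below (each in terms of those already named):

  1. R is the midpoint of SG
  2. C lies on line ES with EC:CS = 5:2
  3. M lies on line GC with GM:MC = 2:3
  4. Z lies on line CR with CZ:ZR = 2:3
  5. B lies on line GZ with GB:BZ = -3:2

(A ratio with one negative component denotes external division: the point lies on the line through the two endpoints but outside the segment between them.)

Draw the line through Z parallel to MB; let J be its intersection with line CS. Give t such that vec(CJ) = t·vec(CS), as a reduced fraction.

Choose coordinates G = (0, 0), S = (1, 0), E = (0, 1).
1. R is the midpoint of SG ⇒ R = (1/2, 0)
2. C lies on line ES with EC:CS = 5:2 ⇒ C = (5/7, 2/7)
3. M lies on line GC with GM:MC = 2:3 ⇒ M = (2/7, 4/35)
4. Z lies on line CR with CZ:ZR = 2:3 ⇒ Z = (22/35, 6/35)
5. B lies on line GZ with GB:BZ = -3:2 ⇒ B = (66/35, 18/35)
through Z parallel to MB: direction (8/5, 2/5); meets CS at J = (138/175, 37/175)
J = C + t·(S−C) with t = 13/50

t = 13/50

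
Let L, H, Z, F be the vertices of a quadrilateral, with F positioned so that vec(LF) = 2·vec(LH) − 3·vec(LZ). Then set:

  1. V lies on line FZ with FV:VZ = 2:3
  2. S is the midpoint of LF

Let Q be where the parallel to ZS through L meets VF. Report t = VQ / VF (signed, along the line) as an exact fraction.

Set L = (0, 0), H = (1, 0), Z = (0, 1), F = (2, -3); any affine frame gives the same invariant.
1. V lies on line FZ with FV:VZ = 2:3 ⇒ V = (6/5, -7/5)
2. S is the midpoint of LF ⇒ S = (1, -3/2)
through L parallel to ZS: direction (1, -5/2); meets VF at Q = (-2, 5)
Q = V + t·(F−V) with t = -4

t = -4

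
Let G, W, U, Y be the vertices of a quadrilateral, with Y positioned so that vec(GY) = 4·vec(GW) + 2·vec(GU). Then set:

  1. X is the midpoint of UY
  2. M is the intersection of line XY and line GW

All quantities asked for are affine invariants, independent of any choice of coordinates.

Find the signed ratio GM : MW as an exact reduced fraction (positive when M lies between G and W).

GM:MW = -4/5

Set G = (0, 0), W = (1, 0), U = (0, 1), Y = (4, 2); any affine frame gives the same invariant.
1. X is the midpoint of UY ⇒ X = (2, 3/2)
2. M is the intersection of line XY and line GW ⇒ M = (-4, 0)
M = G + t·(W−G) with t = -4, so GM:MW = t:(1−t) = -4:5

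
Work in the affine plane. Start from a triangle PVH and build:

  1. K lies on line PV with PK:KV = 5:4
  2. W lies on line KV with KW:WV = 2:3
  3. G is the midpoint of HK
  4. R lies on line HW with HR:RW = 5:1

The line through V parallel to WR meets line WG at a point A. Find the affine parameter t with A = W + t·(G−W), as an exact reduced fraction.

t = -3

Choose coordinates P = (0, 0), V = (1, 0), H = (0, 1).
1. K lies on line PV with PK:KV = 5:4 ⇒ K = (5/9, 0)
2. W lies on line KV with KW:WV = 2:3 ⇒ W = (11/15, 0)
3. G is the midpoint of HK ⇒ G = (5/18, 1/2)
4. R lies on line HW with HR:RW = 5:1 ⇒ R = (11/18, 1/6)
through V parallel to WR: direction (-11/90, 1/6); meets WG at A = (21/10, -3/2)
A = W + t·(G−W) with t = -3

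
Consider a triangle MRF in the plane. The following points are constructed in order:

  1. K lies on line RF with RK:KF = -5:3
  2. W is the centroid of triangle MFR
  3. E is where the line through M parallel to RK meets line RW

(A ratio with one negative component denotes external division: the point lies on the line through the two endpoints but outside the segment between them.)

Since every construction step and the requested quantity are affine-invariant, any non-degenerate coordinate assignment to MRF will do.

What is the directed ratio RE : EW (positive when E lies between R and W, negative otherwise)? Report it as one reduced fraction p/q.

Set M = (0, 0), R = (1, 0), F = (0, 1); any affine frame gives the same invariant.
1. K lies on line RF with RK:KF = -5:3 ⇒ K = (-3/2, 5/2)
2. W is the centroid of triangle MFR ⇒ W = (1/3, 1/3)
3. E is where the line through M parallel to RK meets line RW ⇒ E = (-1, 1)
E = R + t·(W−R) with t = 3, so RE:EW = t:(1−t) = 3:-2

RE:EW = -3/2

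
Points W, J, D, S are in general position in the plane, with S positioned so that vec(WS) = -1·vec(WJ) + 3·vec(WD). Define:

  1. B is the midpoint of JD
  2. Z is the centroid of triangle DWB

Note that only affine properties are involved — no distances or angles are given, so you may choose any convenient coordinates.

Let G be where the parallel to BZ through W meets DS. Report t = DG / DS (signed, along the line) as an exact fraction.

t = -1/2

Work in coordinates with W = (0, 0), J = (1, 0), D = (0, 1), S = (-1, 3).
1. B is the midpoint of JD ⇒ B = (1/2, 1/2)
2. Z is the centroid of triangle DWB ⇒ Z = (1/6, 1/2)
through W parallel to BZ: direction (-1/3, 0); meets DS at G = (1/2, 0)
G = D + t·(S−D) with t = -1/2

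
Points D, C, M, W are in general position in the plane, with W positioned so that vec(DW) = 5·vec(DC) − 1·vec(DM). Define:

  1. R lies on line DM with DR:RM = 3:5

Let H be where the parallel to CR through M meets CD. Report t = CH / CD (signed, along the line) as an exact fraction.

t = -5/3

Choose coordinates D = (0, 0), C = (1, 0), M = (0, 1), W = (5, -1).
1. R lies on line DM with DR:RM = 3:5 ⇒ R = (0, 3/8)
through M parallel to CR: direction (-1, 3/8); meets CD at H = (8/3, 0)
H = C + t·(D−C) with t = -5/3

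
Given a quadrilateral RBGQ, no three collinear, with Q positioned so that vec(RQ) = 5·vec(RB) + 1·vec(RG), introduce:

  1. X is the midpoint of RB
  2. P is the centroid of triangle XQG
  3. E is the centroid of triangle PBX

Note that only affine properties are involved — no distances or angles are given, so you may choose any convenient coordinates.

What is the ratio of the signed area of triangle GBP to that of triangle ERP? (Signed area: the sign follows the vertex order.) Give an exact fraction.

Assign R = (0, 0), B = (1, 0), G = (0, 1), Q = (5, 1) — the answer is frame-independent, so this choice is without loss of generality.
1. X is the midpoint of RB ⇒ X = (1/2, 0)
2. P is the centroid of triangle XQG ⇒ P = (11/6, 2/3)
3. E is the centroid of triangle PBX ⇒ E = (10/9, 2/9)
2·[GBP] = 3/2, 2·[ERP] = -1/3
[GBP]:[ERP] = 3/2:-1/3 = -9/2

[GBP]:[ERP] = -9/2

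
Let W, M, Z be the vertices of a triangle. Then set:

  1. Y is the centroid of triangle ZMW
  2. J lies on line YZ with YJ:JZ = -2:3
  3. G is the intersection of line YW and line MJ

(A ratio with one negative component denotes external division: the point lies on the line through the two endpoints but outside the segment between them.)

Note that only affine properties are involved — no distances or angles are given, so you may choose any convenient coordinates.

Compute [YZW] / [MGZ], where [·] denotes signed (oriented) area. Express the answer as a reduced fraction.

Work in coordinates with W = (0, 0), M = (1, 0), Z = (0, 1).
1. Y is the centroid of triangle ZMW ⇒ Y = (1/3, 1/3)
2. J lies on line YZ with YJ:JZ = -2:3 ⇒ J = (1, -1)
3. G is the intersection of line YW and line MJ ⇒ G = (1, 1)
2·[YZW] = 1/3, 2·[MGZ] = 1
[YZW]:[MGZ] = 1/3:1 = 1/3

[YZW]:[MGZ] = 1/3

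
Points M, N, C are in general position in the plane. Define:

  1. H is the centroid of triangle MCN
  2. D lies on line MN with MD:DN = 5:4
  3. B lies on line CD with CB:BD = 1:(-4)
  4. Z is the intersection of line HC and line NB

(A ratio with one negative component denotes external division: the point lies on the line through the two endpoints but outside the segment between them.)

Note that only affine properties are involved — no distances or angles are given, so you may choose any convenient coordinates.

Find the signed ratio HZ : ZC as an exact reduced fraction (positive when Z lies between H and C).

Work in coordinates with M = (0, 0), N = (1, 0), C = (0, 1).
1. H is the centroid of triangle MCN ⇒ H = (1/3, 1/3)
2. D lies on line MN with MD:DN = 5:4 ⇒ D = (5/9, 0)
3. B lies on line CD with CB:BD = 1:(-4) ⇒ B = (-5/27, 4/3)
4. Z is the intersection of line HC and line NB ⇒ Z = (-1/7, 9/7)
Z = H + t·(C−H) with t = 10/7, so HZ:ZC = t:(1−t) = 10/7:-3/7

HZ:ZC = -10/3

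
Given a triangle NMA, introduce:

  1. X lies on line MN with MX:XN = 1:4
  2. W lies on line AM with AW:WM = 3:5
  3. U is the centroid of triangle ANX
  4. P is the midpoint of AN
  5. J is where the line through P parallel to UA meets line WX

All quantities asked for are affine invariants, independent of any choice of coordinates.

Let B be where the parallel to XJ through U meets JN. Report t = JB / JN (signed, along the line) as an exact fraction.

Assign N = (0, 0), M = (1, 0), A = (0, 1) — the answer is frame-independent, so this choice is without loss of generality.
1. X lies on line MN with MX:XN = 1:4 ⇒ X = (4/5, 0)
2. W lies on line AM with AW:WM = 3:5 ⇒ W = (3/8, 5/8)
3. U is the centroid of triangle ANX ⇒ U = (4/15, 1/3)
4. P is the midpoint of AN ⇒ P = (0, 1/2)
5. J is where the line through P parallel to UA meets line WX ⇒ J = (-23/35, 15/7)
through U parallel to XJ: direction (-51/35, 15/7); meets JN at B = (-851/2100, 37/28)
B = J + t·(N−J) with t = 23/60

t = 23/60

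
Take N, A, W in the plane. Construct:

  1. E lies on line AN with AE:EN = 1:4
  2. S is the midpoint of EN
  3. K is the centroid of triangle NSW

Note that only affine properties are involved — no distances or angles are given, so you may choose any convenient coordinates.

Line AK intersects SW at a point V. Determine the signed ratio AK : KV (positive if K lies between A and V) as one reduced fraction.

Choose coordinates N = (0, 0), A = (1, 0), W = (0, 1).
1. E lies on line AN with AE:EN = 1:4 ⇒ E = (4/5, 0)
2. S is the midpoint of EN ⇒ S = (2/5, 0)
3. K is the centroid of triangle NSW ⇒ K = (2/15, 1/3)
line AK meets SW at V = (16/55, 3/11)
K = A + t·(V−A) with t = 11/9, so AK:KV = 11/9:-2/9

AK:KV = -11/2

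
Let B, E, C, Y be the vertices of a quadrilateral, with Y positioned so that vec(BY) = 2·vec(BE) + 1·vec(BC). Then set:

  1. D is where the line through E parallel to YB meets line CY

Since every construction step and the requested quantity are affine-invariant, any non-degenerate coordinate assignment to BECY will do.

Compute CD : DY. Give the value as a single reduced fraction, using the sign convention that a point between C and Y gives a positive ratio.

CD:DY = -3

Set B = (0, 0), E = (1, 0), C = (0, 1), Y = (2, 1); any affine frame gives the same invariant.
1. D is where the line through E parallel to YB meets line CY ⇒ D = (3, 1)
D = C + t·(Y−C) with t = 3/2, so CD:DY = t:(1−t) = 3/2:-1/2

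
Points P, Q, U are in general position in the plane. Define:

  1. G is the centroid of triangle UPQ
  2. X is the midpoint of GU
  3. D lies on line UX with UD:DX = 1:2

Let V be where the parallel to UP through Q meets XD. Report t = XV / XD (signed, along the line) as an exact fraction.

t = -15/2

Assign P = (0, 0), Q = (1, 0), U = (0, 1) — the answer is frame-independent, so this choice is without loss of generality.
1. G is the centroid of triangle UPQ ⇒ G = (1/3, 1/3)
2. X is the midpoint of GU ⇒ X = (1/6, 2/3)
3. D lies on line UX with UD:DX = 1:2 ⇒ D = (1/18, 8/9)
through Q parallel to UP: direction (0, -1); meets XD at V = (1, -1)
V = X + t·(D−X) with t = -15/2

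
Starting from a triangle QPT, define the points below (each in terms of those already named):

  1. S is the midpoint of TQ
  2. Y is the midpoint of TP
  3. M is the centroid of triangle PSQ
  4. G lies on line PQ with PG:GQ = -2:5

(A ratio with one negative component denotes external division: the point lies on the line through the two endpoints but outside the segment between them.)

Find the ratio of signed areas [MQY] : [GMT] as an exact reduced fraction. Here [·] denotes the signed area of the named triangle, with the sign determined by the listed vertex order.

[MQY]:[GMT] = 3/38

Choose coordinates Q = (0, 0), P = (1, 0), T = (0, 1).
1. S is the midpoint of TQ ⇒ S = (0, 1/2)
2. Y is the midpoint of TP ⇒ Y = (1/2, 1/2)
3. M is the centroid of triangle PSQ ⇒ M = (1/3, 1/6)
4. G lies on line PQ with PG:GQ = -2:5 ⇒ G = (5/3, 0)
2·[MQY] = -1/12, 2·[GMT] = -19/18
[MQY]:[GMT] = -1/12:-19/18 = 3/38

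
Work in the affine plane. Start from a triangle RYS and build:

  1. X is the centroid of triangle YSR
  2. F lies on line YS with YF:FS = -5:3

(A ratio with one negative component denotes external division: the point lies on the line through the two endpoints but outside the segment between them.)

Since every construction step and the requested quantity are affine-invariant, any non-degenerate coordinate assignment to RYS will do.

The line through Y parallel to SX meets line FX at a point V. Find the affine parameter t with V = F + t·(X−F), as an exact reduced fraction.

Assign R = (0, 0), Y = (1, 0), S = (0, 1) — the answer is frame-independent, so this choice is without loss of generality.
1. X is the centroid of triangle YSR ⇒ X = (1/3, 1/3)
2. F lies on line YS with YF:FS = -5:3 ⇒ F = (-3/2, 5/2)
through Y parallel to SX: direction (1/3, -2/3); meets FX at V = (14/9, -10/9)
V = F + t·(X−F) with t = 5/3

t = 5/3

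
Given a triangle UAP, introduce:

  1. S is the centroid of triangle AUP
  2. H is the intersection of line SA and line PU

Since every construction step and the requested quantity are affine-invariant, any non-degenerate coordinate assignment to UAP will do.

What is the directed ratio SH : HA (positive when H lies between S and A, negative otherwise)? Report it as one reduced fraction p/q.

SH:HA = -1/3

Assign U = (0, 0), A = (1, 0), P = (0, 1) — the answer is frame-independent, so this choice is without loss of generality.
1. S is the centroid of triangle AUP ⇒ S = (1/3, 1/3)
2. H is the intersection of line SA and line PU ⇒ H = (0, 1/2)
H = S + t·(A−S) with t = -1/2, so SH:HA = t:(1−t) = -1/2:3/2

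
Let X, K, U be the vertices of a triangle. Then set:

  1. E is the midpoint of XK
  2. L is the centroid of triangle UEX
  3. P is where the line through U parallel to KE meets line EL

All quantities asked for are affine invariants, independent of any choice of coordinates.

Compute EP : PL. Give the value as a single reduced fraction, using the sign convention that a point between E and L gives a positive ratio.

Work in coordinates with X = (0, 0), K = (1, 0), U = (0, 1).
1. E is the midpoint of XK ⇒ E = (1/2, 0)
2. L is the centroid of triangle UEX ⇒ L = (1/6, 1/3)
3. P is where the line through U parallel to KE meets line EL ⇒ P = (-1/2, 1)
P = E + t·(L−E) with t = 3, so EP:PL = t:(1−t) = 3:-2

EP:PL = -3/2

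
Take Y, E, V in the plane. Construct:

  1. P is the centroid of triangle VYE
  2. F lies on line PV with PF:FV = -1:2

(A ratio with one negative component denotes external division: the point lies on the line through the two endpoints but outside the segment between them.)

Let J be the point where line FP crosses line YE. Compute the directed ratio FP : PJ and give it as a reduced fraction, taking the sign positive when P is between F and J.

Set Y = (0, 0), E = (1, 0), V = (0, 1); any affine frame gives the same invariant.
1. P is the centroid of triangle VYE ⇒ P = (1/3, 1/3)
2. F lies on line PV with PF:FV = -1:2 ⇒ F = (2/3, -1/3)
line FP meets YE at J = (1/2, 0)
P = F + t·(J−F) with t = 2, so FP:PJ = 2:-1

FP:PJ = -2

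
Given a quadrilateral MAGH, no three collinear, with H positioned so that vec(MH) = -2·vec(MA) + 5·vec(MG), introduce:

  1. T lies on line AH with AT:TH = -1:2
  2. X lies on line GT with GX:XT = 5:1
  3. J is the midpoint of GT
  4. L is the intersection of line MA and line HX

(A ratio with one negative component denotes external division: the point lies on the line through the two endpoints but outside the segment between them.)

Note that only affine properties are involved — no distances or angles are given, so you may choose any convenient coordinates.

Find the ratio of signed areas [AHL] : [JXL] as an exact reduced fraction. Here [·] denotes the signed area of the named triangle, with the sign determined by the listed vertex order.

[AHL]:[JXL] = 5/16

Work in coordinates with M = (0, 0), A = (1, 0), G = (0, 1), H = (-2, 5).
1. T lies on line AH with AT:TH = -1:2 ⇒ T = (4, -5)
2. X lies on line GT with GX:XT = 5:1 ⇒ X = (10/3, -4)
3. J is the midpoint of GT ⇒ J = (2, -2)
4. L is the intersection of line MA and line HX ⇒ L = (26/27, 0)
2·[AHL] = 5/27, 2·[JXL] = 16/27
[AHL]:[JXL] = 5/27:16/27 = 5/16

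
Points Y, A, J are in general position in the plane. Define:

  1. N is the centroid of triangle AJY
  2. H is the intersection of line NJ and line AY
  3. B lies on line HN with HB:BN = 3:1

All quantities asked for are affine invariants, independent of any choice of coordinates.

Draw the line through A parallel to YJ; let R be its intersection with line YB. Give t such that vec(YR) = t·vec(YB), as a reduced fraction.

t = 8/3

Assign Y = (0, 0), A = (1, 0), J = (0, 1) — the answer is frame-independent, so this choice is without loss of generality.
1. N is the centroid of triangle AJY ⇒ N = (1/3, 1/3)
2. H is the intersection of line NJ and line AY ⇒ H = (1/2, 0)
3. B lies on line HN with HB:BN = 3:1 ⇒ B = (3/8, 1/4)
through A parallel to YJ: direction (0, 1); meets YB at R = (1, 2/3)
R = Y + t·(B−Y) with t = 8/3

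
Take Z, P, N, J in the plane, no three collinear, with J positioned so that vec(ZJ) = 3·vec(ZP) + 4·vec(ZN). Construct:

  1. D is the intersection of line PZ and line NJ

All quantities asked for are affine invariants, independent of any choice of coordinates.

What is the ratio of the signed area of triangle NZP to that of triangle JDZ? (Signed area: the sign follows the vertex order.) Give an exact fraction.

[NZP]:[JDZ] = 1/4

Work in coordinates with Z = (0, 0), P = (1, 0), N = (0, 1), J = (3, 4).
1. D is the intersection of line PZ and line NJ ⇒ D = (-1, 0)
2·[NZP] = 1, 2·[JDZ] = 4
[NZP]:[JDZ] = 1:4 = 1/4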